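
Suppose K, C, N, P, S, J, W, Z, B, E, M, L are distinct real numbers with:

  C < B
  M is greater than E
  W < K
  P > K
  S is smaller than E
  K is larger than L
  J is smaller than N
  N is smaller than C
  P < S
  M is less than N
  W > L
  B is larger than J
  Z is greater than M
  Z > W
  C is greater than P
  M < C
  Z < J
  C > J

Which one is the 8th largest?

S

The consecutive relations fix a unique order: L < W < K < P < S < E < M < Z < J < N < C < B.
Counting 8 from the largest end gives S.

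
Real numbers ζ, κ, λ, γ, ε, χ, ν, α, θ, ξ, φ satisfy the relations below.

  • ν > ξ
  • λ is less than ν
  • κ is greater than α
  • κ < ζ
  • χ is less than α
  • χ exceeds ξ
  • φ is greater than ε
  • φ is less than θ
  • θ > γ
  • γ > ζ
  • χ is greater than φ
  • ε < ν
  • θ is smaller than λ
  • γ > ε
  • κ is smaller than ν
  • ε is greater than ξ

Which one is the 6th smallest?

Piecing the relations together gives one ordering: ξ < ε < φ < χ < α < κ < ζ < γ < θ < λ < ν.
The 6th smallest is κ.

κ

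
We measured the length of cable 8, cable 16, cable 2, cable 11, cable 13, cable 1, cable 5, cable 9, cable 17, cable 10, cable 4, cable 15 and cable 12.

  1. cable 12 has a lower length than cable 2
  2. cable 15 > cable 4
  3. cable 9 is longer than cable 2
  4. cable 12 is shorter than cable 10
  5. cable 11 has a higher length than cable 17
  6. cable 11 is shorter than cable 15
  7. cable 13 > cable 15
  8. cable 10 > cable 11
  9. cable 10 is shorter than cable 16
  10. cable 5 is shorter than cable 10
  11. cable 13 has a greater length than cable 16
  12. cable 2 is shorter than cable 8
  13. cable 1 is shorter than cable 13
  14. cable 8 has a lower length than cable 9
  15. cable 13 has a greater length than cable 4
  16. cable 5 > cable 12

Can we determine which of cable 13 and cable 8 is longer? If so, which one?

Following every chain through cable 13: below cable 13 we get cable 12, cable 4, cable 5, cable 17, cable 11, cable 1, cable 10, cable 16, cable 15.
cable 8 is not reached, and no chain runs the other way from cable 8 to cable 13.
So the given relations leave the order of cable 13 and cable 8 undetermined.

undetermined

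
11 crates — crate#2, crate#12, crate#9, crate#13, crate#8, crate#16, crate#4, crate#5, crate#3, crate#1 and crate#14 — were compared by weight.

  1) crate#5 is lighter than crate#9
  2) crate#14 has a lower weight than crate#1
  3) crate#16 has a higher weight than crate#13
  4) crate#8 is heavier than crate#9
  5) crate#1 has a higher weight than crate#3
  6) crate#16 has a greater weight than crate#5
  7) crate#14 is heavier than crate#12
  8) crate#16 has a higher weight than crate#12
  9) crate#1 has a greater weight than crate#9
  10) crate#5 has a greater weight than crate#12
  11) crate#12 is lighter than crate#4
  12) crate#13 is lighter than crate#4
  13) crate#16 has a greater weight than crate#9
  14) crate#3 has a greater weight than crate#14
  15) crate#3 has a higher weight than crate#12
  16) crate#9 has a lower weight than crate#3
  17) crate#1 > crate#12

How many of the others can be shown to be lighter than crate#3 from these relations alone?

From crate#3 the given relations immediately reach crate#12, crate#9, crate#14.
From those, crate#5 — 4 in total.
No other element is forced below crate#3 by the given relations, so the count is 4.

4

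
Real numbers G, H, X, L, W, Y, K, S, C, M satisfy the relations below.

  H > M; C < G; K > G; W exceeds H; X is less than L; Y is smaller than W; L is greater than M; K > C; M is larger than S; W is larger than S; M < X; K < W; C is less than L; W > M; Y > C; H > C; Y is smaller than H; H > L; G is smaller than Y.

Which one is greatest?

W

C is not greatest since C < H; G is not greatest since G < K; S is not greatest since S < M; K is not greatest since K < W; Y is not greatest since Y < W; M is not greatest since M < L; X is not greatest since X < L; L is not greatest since L < H; H is not greatest since H < W.
Only W has nothing above it, so W is the greatest.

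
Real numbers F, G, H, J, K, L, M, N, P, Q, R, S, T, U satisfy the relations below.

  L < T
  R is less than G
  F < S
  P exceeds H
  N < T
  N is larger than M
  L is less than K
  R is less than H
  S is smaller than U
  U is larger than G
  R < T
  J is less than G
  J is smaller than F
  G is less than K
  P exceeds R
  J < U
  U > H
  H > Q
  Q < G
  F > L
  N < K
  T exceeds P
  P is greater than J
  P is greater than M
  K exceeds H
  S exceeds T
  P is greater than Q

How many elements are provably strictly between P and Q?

1

Chaining upward from Q reaches: H, G, K, T, S, U.
Chaining downward from P reaches: M, J, R, H.
Strictly between Q and P are those in both lists: H — 1 element.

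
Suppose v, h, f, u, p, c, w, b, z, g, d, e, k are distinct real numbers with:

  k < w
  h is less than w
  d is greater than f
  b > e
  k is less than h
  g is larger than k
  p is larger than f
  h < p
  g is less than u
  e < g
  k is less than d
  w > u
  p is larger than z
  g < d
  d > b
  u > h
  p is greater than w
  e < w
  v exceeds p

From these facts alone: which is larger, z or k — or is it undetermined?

Following every chain through k: above k we get h, g, u, w, p, v, d.
z is not reached, and no chain runs the other way from z to k.
So the given relations leave the order of k and z undetermined.

undetermined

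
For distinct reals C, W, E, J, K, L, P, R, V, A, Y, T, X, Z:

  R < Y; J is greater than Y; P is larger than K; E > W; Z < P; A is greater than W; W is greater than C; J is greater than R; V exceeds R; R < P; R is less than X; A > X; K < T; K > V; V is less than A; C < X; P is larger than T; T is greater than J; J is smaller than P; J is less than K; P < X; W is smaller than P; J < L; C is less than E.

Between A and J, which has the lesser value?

J

Chaining the given relations: J < K < T < P < X < A.
So J < A; J is the smaller of the two.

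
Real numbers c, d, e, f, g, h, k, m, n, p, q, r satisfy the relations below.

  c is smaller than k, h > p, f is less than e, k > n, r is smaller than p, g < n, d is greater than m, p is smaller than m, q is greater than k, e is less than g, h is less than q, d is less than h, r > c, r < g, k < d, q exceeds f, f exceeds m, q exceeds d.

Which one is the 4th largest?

Chaining the given pairs: c < r < p < m < f < e < g < n < k < d < h < q.
Counting 4 from the largest end gives k.

k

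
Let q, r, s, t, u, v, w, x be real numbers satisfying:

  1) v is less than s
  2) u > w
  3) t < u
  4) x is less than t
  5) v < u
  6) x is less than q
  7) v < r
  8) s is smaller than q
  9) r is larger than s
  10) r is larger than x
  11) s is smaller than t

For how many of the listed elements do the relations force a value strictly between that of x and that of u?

1

The relations place x below u. An element lies strictly between them when it is forced above x and also forced below u.
Above x: {r, t, q}. Below u: {v, w, s, t}.
Intersection: {t} — 1.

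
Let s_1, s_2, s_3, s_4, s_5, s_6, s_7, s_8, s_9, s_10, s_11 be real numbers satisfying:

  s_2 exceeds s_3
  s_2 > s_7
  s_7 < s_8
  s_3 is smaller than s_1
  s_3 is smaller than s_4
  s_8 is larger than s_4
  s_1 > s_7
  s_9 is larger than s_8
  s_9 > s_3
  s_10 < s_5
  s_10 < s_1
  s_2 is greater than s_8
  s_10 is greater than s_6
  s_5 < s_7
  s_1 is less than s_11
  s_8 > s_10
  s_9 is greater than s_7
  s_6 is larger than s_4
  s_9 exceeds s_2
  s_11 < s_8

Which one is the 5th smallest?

Piecing the relations together gives one ordering: s_3 < s_4 < s_6 < s_10 < s_5 < s_7 < s_1 < s_11 < s_8 < s_2 < s_9.
The 5th smallest is s_5.

s_5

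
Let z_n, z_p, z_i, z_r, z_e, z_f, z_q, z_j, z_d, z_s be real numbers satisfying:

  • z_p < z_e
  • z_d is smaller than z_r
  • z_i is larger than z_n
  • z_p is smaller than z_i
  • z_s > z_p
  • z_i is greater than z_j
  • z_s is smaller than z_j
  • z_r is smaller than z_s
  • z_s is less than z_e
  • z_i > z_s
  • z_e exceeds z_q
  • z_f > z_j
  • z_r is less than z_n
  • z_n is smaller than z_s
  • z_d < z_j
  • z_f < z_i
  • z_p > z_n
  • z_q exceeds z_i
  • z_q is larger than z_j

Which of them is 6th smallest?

Piecing the relations together gives one ordering: z_d < z_r < z_n < z_p < z_s < z_j < z_f < z_i < z_q < z_e.
Counting 6 from the smallest end gives z_j.

z_j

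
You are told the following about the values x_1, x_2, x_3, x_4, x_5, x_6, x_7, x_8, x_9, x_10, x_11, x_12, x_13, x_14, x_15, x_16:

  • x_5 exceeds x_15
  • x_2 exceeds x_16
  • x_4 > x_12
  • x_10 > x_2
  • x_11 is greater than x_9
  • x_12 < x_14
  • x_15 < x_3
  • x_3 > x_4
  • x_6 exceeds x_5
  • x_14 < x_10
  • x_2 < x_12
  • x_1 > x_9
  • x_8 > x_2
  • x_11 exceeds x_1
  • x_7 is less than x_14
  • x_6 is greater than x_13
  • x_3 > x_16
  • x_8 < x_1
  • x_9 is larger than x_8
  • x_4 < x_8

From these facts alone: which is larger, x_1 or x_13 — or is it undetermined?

undetermined

Following every chain through x_13: above x_13 we get x_6.
x_1 is not reached, and no chain runs the other way from x_1 to x_13.
So the given relations leave the order of x_13 and x_1 undetermined.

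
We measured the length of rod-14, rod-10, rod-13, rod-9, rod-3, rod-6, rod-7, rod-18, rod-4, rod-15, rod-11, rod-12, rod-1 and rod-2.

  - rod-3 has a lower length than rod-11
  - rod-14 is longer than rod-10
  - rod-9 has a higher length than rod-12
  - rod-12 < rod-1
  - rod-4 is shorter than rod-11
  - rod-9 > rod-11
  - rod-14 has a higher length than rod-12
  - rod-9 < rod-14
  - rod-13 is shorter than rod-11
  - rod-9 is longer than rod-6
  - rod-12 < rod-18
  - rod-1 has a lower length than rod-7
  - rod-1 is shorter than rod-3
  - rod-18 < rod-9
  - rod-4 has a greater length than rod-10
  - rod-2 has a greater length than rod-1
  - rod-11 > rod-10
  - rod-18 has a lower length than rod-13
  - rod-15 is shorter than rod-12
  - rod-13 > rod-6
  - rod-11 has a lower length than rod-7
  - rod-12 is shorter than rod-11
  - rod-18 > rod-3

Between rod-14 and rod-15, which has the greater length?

rod-14

rod-15 < rod-12 and rod-12 < rod-1 give rod-15 < rod-1.
With rod-1 < rod-3: rod-15 < rod-12 < rod-1 < rod-3.
Then rod-3 < rod-18 extends the chain to rod-18.
Then rod-18 < rod-13 extends the chain to rod-13.
Then rod-13 < rod-11 extends the chain to rod-11.
Then rod-11 < rod-9 extends the chain to rod-9.
Then rod-9 < rod-14 extends the chain to rod-14.
So rod-15 < rod-14; rod-14 is the longer of the two.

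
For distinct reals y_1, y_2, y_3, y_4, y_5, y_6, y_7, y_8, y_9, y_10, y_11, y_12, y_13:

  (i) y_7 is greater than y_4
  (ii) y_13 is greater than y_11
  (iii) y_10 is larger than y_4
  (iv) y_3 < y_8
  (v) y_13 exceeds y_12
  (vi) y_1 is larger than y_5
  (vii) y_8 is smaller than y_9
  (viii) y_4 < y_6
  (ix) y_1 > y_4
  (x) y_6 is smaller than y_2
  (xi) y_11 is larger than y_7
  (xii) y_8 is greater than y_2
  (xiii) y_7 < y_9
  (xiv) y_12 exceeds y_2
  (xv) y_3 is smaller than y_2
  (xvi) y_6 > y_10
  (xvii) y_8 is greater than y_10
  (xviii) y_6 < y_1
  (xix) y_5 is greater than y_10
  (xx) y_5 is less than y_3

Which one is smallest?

y_4

y_10 is not least since y_4 < y_10; y_5 is not least since y_10 < y_5; y_7 is not least since y_4 < y_7; y_3 is not least since y_5 < y_3; y_6 is not least since y_4 < y_6; y_11 is not least since y_7 < y_11; y_1 is not least since y_6 < y_1; y_2 is not least since y_3 < y_2; y_8 is not least since y_3 < y_8; y_12 is not least since y_2 < y_12; y_13 is not least since y_11 < y_13; y_9 is not least since y_7 < y_9.
Only y_4 has nothing below it, so y_4 is the smallest.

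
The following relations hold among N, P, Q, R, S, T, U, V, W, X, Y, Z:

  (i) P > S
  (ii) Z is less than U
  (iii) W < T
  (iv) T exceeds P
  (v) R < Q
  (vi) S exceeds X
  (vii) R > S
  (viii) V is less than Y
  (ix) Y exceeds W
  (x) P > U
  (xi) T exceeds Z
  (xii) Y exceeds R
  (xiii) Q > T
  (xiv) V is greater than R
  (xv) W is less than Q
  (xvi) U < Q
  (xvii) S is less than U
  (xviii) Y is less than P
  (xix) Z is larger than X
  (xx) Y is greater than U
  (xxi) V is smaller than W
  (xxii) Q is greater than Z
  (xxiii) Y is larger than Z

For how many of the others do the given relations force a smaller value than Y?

Directly below Y: R, Z, U, V, W.
One step further: X, S (7 so far).
No other element is forced below Y by the given relations, so the count is 7.

7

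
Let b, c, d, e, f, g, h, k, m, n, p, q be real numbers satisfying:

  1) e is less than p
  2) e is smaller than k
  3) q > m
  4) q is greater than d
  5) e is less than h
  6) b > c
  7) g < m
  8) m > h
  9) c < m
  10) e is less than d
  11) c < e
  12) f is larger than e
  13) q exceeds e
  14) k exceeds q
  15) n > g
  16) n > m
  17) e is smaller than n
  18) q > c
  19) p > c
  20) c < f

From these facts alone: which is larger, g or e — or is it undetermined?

undetermined

Following every chain through g: above g we get m, q, k, n.
e is not reached, and no chain runs the other way from e to g.
So the given relations leave the order of g and e undetermined.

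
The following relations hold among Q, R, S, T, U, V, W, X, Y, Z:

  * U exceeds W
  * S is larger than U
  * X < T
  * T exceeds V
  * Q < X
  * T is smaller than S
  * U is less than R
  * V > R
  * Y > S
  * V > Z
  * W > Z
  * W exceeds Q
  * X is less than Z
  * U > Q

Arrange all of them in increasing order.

The consecutive links are each given: Q < X; X < Z; Z < W; W < U; U < R; R < V; V < T; T < S; S < Y.

Q < X < Z < W < U < R < V < T < S < Y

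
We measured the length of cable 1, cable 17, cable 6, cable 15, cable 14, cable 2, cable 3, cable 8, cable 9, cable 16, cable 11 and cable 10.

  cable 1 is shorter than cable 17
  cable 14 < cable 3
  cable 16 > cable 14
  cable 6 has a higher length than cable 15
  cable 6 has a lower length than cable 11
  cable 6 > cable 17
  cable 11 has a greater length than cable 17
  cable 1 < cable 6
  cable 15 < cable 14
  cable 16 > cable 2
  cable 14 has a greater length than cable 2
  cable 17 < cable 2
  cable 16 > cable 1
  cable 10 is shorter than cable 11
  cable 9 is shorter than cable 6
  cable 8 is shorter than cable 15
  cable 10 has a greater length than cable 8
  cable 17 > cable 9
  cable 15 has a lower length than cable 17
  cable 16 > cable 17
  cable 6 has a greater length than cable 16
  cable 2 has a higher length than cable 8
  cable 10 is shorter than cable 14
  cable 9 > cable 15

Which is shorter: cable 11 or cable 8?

cable 8 < cable 15 and cable 15 < cable 9 give cable 8 < cable 9.
Then cable 9 < cable 17 extends the chain to cable 17.
Then cable 17 < cable 2 extends the chain to cable 2.
With cable 2 < cable 14: cable 8 < cable 15 < cable 9 < cable 17 < cable 2 < cable 14.
Then cable 14 < cable 16 extends the chain to cable 16.
With cable 16 < cable 6: cable 8 < cable 15 < cable 9 < cable 17 < cable 2 < cable 14 < cable 16 < cable 6.
With cable 6 < cable 11: cable 8 < cable 15 < cable 9 < cable 17 < cable 2 < cable 14 < cable 16 < cable 6 < cable 11.
So cable 8 < cable 11; cable 8 is the shorter of the two.

cable 8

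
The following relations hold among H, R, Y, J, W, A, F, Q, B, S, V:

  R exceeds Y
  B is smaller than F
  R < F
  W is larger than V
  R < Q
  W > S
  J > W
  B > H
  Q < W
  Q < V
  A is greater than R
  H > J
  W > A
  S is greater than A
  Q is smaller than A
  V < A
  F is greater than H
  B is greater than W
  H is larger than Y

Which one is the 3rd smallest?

The consecutive relations fix a unique order: Y < R < Q < V < A < S < W < J < H < B < F.
The 3rd smallest is Q.

Q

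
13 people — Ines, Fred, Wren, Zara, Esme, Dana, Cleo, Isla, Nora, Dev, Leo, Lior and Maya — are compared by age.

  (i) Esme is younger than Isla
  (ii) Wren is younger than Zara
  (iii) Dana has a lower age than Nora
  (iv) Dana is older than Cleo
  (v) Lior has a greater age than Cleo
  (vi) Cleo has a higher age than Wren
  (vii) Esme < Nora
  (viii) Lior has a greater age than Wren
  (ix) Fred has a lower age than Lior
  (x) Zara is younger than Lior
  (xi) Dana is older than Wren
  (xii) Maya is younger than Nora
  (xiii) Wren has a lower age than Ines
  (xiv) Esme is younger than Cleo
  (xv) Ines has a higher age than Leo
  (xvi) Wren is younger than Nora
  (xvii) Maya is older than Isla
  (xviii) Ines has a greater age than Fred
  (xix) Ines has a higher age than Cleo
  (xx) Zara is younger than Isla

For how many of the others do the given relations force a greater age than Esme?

7

From Esme the given relations immediately reach Cleo, Isla, Nora.
From those, Lior, Maya, Ines, Dana — 7 in total.
Nothing else is reachable above Esme; 7 in all.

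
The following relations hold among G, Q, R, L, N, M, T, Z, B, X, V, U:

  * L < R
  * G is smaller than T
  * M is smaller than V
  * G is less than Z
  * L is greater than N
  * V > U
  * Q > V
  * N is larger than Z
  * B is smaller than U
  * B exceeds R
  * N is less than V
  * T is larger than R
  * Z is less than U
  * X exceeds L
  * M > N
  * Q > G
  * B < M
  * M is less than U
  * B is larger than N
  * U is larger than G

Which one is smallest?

G

Chaining upward from G: directly above it, Z, T, U, Q; then N, V; then L, B, M; then X, R.
That covers every other element, and nothing is given below G, so G is the smallest.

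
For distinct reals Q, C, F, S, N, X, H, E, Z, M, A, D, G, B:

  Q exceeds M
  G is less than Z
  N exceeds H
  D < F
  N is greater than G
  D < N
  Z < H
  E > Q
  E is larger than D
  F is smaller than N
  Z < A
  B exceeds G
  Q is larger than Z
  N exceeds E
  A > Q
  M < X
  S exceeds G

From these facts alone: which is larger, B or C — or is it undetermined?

undetermined

Following every chain through B: below B we get G.
C is not reached, and no chain runs the other way from C to B.
So the given relations leave the order of B and C undetermined.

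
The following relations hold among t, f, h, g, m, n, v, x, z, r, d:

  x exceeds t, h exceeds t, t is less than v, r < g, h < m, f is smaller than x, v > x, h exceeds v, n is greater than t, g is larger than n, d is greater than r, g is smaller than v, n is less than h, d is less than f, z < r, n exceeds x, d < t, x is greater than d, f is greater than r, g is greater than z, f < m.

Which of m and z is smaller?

z

Following the relations from z: z < r < d < t < x < n < g < v < h < m.
So z < m; z is the smaller of the two.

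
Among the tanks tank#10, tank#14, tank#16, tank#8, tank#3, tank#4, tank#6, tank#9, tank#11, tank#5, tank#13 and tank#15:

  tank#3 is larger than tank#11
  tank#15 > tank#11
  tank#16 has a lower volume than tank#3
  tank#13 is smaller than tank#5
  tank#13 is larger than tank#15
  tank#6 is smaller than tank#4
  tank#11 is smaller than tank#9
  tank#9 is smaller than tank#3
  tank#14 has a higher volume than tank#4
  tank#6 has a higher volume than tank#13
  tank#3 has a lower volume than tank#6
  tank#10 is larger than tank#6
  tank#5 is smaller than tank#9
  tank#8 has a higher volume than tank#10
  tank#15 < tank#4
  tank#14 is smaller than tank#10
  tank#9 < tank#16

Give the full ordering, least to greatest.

The consecutive links are each given: tank#11 < tank#15; tank#15 < tank#13; tank#13 < tank#5; tank#5 < tank#9; tank#9 < tank#16; tank#16 < tank#3; tank#3 < tank#6; tank#6 < tank#4; tank#4 < tank#14; tank#14 < tank#10; tank#10 < tank#8.

tank#11 < tank#15 < tank#13 < tank#5 < tank#9 < tank#16 < tank#3 < tank#6 < tank#4 < tank#14 < tank#10 < tank#8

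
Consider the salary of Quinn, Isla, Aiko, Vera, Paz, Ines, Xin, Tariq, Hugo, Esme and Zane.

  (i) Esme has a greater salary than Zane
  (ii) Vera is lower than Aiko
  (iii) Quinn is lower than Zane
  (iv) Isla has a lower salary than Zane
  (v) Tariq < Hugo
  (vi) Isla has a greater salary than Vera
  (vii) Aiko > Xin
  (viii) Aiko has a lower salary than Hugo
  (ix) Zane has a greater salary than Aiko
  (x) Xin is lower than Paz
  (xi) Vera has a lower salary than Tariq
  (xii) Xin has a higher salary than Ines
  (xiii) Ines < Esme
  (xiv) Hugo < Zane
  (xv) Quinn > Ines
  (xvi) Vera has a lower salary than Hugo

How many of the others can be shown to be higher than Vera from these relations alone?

6

From Vera the given relations immediately reach Aiko, Tariq, Hugo, Isla.
From those, Zane — 5 in total.
From those, Esme — 6 in total.
Nothing else is reachable above Vera; 6 in all.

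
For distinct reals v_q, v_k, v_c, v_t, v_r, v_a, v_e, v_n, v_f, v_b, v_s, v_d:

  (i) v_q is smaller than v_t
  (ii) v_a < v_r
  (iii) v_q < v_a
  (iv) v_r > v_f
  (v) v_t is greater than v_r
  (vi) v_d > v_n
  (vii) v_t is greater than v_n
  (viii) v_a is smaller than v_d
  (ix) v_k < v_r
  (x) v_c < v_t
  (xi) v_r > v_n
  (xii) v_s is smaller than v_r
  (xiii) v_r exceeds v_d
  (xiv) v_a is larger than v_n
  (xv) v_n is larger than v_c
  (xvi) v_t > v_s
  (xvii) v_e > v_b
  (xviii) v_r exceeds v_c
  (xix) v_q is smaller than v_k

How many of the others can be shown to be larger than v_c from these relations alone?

Directly above v_c: v_n, v_r, v_t.
One step further: v_a, v_d (5 so far).
Nothing else is reachable above v_c; 5 in all.

5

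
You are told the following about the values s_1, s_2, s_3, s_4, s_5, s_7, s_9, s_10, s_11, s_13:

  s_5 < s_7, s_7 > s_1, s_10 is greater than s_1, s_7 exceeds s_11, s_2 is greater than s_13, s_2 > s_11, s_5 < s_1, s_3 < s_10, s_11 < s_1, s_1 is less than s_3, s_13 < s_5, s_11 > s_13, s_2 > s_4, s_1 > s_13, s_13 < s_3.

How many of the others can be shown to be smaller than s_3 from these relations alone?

4

The elements the relations force below s_3 are s_13, s_5, s_11, s_1 — no chain reaches any other.
That is 4.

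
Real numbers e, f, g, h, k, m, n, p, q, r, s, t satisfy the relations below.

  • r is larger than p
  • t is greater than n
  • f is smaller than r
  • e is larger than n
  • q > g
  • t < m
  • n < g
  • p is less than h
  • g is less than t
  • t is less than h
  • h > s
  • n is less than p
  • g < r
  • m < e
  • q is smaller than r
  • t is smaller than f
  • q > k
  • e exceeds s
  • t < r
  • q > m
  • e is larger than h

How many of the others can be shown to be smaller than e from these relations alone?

7

Directly below e: n, s, m, h.
One step further: p, t (6 so far).
One step further: g (7 so far).
No other element is forced below e by the given relations, so the count is 7.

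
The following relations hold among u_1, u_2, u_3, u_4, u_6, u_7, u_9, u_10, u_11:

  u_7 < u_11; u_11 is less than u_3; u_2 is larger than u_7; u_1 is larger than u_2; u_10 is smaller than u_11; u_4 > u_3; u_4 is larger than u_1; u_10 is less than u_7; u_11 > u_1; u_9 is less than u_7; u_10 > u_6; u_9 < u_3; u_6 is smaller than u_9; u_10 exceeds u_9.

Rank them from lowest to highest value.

Each adjacent pair is fixed by a given relation: u_6 < u_9; u_9 < u_10; u_10 < u_7; u_7 < u_2; u_2 < u_1; u_1 < u_11; u_11 < u_3; u_3 < u_4. Chaining them end to end gives the full order.

u_6 < u_9 < u_10 < u_7 < u_2 < u_1 < u_11 < u_3 < u_4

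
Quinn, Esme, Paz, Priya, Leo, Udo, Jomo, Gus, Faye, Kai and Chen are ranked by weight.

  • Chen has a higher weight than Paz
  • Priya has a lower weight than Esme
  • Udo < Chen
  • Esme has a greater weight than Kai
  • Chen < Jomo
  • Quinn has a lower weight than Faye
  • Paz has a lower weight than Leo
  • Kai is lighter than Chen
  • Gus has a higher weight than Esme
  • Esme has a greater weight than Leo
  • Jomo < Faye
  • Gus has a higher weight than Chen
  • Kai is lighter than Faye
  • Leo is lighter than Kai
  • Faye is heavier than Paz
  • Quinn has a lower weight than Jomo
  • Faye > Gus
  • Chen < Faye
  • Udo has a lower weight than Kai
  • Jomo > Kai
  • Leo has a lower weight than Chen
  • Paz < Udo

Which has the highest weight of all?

Quinn is not greatest since Quinn < Jomo; Priya is not greatest since Priya < Esme; Paz is not greatest since Paz < Leo; Udo is not greatest since Udo < Chen; Leo is not greatest since Leo < Chen; Kai is not greatest since Kai < Esme; Chen is not greatest since Chen < Jomo; Esme is not greatest since Esme < Gus; Jomo is not greatest since Jomo < Faye; Gus is not greatest since Gus < Faye.
Only Faye has nothing above it, so Faye is the highest weight.

Faye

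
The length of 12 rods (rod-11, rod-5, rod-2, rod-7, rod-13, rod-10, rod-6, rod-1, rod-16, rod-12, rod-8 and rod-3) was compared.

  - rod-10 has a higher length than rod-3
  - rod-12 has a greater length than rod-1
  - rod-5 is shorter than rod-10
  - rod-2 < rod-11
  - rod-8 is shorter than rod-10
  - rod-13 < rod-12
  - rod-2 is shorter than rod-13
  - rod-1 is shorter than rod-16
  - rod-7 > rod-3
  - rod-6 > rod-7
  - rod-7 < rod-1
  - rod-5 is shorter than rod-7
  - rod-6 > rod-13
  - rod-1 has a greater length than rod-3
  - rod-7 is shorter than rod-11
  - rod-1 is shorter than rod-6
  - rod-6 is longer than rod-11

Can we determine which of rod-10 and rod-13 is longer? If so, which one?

undetermined

Following every chain through rod-13: above rod-13 we get rod-12, rod-6; below rod-13 we get rod-2.
rod-10 is not reached, and no chain runs the other way from rod-10 to rod-13.
So the given relations leave the order of rod-13 and rod-10 undetermined.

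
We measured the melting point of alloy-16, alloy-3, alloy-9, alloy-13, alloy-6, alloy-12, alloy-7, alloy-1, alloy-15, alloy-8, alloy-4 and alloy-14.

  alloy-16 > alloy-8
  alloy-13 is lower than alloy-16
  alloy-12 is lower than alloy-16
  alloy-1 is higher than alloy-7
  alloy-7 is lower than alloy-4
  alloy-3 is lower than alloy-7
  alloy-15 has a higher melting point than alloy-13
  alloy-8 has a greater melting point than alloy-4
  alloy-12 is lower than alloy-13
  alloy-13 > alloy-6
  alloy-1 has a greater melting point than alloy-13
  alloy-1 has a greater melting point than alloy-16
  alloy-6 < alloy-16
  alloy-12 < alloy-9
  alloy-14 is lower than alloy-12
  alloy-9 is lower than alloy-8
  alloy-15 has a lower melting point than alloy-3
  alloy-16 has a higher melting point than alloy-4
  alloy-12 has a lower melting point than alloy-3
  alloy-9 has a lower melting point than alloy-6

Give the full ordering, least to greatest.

Each adjacent pair is fixed by a given relation: alloy-14 < alloy-12; alloy-12 < alloy-9; alloy-9 < alloy-6; alloy-6 < alloy-13; alloy-13 < alloy-15; alloy-15 < alloy-3; alloy-3 < alloy-7; alloy-7 < alloy-4; alloy-4 < alloy-8; alloy-8 < alloy-16; alloy-16 < alloy-1. Chaining them end to end gives the full order.

alloy-14 < alloy-12 < alloy-9 < alloy-6 < alloy-13 < alloy-15 < alloy-3 < alloy-7 < alloy-4 < alloy-8 < alloy-16 < alloy-1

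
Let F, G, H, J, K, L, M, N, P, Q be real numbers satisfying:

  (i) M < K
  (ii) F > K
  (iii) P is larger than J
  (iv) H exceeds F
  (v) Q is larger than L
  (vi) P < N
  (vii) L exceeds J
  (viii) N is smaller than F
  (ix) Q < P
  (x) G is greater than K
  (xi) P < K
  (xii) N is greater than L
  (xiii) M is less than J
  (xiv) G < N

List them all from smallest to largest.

M < J < L < Q < P < K < G < N < F < H

Nothing is placed below M, so it is least; from there M < J; J < L; L < Q; Q < P; P < K; K < G; G < N; N < F; F < H, each given directly.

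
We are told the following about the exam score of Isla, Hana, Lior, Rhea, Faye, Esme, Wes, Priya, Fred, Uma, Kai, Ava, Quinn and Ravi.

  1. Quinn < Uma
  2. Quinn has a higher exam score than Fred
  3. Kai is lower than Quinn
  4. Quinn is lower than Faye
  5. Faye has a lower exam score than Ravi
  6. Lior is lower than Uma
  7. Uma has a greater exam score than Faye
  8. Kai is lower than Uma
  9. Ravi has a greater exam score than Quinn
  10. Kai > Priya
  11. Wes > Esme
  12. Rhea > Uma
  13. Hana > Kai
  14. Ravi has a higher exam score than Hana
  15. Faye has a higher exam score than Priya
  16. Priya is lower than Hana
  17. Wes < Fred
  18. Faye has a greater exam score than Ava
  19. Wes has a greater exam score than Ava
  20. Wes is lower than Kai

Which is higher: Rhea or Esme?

The relevant relations are Esme < Wes; Wes < Kai; Kai < Quinn; Quinn < Uma; Uma < Rhea.
Together: Esme < Wes < Kai < Quinn < Uma < Rhea.
So Esme < Rhea; Rhea is the higher of the two.

Rhea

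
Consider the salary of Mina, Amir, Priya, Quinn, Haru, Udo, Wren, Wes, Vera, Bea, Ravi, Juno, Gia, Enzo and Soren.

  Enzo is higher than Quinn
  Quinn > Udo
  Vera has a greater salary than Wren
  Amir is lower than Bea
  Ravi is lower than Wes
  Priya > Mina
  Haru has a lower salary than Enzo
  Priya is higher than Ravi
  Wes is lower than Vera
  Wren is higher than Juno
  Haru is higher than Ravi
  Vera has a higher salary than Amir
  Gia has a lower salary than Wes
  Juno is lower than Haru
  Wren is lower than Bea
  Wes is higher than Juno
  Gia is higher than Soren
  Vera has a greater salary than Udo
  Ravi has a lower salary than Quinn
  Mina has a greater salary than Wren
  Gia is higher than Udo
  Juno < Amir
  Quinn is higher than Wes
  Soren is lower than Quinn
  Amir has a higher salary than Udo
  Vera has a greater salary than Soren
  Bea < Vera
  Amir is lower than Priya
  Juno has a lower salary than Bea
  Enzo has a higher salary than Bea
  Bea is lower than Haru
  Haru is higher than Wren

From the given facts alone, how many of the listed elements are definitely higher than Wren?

6

Directly above Wren: Bea, Mina, Vera, Haru.
One step further: Priya, Enzo (6 so far).
No other element is forced above Wren by the given relations, so the count is 6.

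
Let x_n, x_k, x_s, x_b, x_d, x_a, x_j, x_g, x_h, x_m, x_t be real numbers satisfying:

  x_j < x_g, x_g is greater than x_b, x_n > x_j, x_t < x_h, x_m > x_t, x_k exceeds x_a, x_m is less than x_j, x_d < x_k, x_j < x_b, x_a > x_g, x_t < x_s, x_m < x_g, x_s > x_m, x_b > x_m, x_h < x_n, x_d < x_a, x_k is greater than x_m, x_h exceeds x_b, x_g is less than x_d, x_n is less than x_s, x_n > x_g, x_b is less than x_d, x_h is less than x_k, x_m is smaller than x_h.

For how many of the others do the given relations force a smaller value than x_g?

4

Directly below x_g: x_m, x_j, x_b.
One step further: x_t (4 so far).
No other element is forced below x_g by the given relations, so the count is 4.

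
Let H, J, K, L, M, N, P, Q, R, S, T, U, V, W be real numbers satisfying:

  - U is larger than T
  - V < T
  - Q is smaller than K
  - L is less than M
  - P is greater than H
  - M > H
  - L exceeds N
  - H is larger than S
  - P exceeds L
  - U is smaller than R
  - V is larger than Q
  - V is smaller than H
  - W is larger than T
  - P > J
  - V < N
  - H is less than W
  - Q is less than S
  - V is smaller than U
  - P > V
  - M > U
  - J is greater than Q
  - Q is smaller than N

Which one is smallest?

Q

Chaining upward from Q: directly above it, V, S, J, N, K; then T, U, H, L, P; then W, R, M.
That covers every other element, and nothing is given below Q, so Q is the smallest.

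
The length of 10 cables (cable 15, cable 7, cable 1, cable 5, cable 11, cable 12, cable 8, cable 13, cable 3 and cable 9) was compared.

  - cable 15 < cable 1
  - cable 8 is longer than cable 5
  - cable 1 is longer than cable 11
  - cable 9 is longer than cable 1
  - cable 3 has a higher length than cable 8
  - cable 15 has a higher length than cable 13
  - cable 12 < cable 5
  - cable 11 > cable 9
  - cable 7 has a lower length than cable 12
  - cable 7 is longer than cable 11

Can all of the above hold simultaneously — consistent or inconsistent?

inconsistent

We have cable 11 < cable 1 stated directly, yet also cable 1 < cable 9 < cable 11 by chaining the others — so cable 1 < cable 11. Contradiction.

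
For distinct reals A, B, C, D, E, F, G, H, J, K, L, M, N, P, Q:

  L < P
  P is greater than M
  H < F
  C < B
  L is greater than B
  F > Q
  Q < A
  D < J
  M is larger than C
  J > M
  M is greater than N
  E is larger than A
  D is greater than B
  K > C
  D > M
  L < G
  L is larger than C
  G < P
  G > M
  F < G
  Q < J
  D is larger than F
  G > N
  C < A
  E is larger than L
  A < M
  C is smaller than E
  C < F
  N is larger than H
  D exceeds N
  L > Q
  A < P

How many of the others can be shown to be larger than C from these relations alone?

From C the given relations immediately reach B, L, A, E, K, M, F.
From those, D, G, P, J — 11 in total.
No other element is forced above C by the given relations, so the count is 11.

11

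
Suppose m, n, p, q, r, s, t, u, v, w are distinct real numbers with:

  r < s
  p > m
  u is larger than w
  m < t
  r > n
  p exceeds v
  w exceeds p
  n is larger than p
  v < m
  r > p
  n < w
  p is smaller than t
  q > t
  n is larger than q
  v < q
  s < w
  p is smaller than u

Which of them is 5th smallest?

q

The consecutive relations fix a unique order: v < m < p < t < q < n < r < s < w < u.
The 5th smallest is q.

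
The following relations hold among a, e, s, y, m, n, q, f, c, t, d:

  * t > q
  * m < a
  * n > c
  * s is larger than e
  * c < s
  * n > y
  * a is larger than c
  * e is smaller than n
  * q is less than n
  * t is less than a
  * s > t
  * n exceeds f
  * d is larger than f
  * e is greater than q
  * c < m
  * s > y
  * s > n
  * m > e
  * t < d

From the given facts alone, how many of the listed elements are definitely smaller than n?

Directly below n: q, c, y, f, e.
No other element is forced below n by the given relations, so the count is 5.

5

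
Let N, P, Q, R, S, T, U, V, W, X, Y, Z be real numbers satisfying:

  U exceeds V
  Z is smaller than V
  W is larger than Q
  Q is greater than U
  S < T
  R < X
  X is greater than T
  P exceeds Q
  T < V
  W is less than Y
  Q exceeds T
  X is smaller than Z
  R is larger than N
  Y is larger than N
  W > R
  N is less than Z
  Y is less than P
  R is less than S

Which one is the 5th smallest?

Chaining the given pairs: N < R < S < T < X < Z < V < U < Q < W < Y < P.
Counting 5 from the smallest end gives X.

X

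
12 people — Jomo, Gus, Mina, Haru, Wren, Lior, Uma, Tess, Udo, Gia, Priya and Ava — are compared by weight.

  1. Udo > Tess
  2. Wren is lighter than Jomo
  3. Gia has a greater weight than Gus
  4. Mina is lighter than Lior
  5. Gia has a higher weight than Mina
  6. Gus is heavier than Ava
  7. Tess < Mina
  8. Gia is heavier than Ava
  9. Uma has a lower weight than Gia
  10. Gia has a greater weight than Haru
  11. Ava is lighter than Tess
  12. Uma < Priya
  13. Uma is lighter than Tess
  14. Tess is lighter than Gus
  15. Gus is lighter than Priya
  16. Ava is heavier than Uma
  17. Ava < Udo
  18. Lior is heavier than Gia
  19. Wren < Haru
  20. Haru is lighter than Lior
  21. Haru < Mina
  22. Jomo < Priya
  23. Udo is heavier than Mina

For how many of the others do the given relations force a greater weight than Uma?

8

From Uma the given relations immediately reach Ava, Tess, Gia, Priya.
From those, Gus, Mina, Udo, Lior — 8 in total.
No other element is forced above Uma by the given relations, so the count is 8.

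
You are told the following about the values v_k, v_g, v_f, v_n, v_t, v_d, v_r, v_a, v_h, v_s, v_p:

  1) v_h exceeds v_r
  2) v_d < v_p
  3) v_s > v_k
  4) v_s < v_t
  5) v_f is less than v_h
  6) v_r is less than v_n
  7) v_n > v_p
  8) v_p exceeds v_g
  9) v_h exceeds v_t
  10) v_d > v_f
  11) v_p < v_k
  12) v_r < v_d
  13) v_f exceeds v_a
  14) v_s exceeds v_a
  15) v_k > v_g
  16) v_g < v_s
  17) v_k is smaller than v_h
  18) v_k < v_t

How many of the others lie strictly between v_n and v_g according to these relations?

The relations place v_g below v_n. An element lies strictly between them when it is forced above v_g and also forced below v_n.
Above v_g: {v_p, v_k, v_s, v_t, v_h}. Below v_n: {v_a, v_r, v_f, v_d, v_p}.
Intersection: {v_p} — 1.

1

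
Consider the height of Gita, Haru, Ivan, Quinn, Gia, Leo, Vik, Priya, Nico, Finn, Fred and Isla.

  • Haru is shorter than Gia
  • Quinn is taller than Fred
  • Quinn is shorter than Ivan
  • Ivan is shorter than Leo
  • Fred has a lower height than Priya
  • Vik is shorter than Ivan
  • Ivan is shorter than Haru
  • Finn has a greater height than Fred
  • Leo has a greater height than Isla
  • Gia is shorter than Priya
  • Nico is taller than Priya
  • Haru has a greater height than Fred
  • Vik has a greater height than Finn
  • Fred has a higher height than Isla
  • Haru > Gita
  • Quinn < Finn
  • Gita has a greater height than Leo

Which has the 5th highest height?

The consecutive relations fix a unique order: Isla < Fred < Quinn < Finn < Vik < Ivan < Leo < Gita < Haru < Gia < Priya < Nico.
Counting 5 from the largest end gives Gita.

Gita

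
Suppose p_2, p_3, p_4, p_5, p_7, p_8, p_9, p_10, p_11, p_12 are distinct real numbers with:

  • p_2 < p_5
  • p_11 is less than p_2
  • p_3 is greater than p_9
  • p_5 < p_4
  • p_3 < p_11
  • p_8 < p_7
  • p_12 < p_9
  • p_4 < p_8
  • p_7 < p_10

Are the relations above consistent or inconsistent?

Every relation is compatible with p_12 < p_9 < p_3 < p_11 < p_2 < p_5 < p_4 < p_8 < p_7 < p_10; the set is consistent.

consistent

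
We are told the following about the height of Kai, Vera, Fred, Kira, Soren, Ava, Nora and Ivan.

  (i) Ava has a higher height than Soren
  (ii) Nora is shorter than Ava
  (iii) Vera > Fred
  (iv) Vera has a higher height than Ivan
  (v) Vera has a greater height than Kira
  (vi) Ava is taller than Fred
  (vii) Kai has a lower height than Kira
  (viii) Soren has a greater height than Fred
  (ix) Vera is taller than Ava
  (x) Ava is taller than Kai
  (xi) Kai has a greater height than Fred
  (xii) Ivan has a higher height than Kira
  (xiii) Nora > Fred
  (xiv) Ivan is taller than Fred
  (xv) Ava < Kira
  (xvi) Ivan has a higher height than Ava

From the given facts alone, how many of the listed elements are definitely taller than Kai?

The elements the relations force above Kai are Ava, Kira, Ivan, Vera — no chain reaches any other.
That is 4.

4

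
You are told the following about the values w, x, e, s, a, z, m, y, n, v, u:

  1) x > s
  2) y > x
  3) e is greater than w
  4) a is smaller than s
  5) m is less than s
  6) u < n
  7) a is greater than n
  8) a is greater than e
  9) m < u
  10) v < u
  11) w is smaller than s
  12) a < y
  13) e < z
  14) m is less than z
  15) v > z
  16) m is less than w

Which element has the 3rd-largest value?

The consecutive relations fix a unique order: m < w < e < z < v < u < n < a < s < x < y.
Counting 3 from the largest end gives s.

s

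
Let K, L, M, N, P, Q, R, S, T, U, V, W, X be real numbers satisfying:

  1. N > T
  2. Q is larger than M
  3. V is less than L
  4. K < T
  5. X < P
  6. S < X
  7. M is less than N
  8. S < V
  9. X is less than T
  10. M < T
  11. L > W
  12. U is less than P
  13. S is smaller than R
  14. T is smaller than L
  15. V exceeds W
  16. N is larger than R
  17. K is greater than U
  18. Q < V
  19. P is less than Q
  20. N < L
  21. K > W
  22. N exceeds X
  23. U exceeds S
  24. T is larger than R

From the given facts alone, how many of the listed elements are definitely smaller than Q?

From Q the given relations immediately reach M, P.
From those, X, U — 4 in total.
From those, S — 5 in total.
Nothing else is reachable below Q; 5 in all.

5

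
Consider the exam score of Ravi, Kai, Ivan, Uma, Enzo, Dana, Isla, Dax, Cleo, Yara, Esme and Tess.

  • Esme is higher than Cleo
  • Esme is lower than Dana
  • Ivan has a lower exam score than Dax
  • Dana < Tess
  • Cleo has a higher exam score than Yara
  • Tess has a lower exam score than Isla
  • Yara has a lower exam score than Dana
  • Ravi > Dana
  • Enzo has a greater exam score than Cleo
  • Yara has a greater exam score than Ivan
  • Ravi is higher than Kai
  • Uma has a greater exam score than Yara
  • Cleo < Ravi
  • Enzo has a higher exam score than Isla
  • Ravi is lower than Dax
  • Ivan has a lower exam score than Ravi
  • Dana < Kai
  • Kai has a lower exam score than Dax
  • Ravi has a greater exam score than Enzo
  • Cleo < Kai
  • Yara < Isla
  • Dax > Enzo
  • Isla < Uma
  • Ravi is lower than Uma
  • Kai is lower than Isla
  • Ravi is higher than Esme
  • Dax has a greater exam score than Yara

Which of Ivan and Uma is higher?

The relevant relations are Ivan < Yara; Yara < Cleo; Cleo < Esme; Esme < Dana; Dana < Kai; Kai < Isla; Isla < Enzo; Enzo < Ravi; Ravi < Uma.
Chaining these gives Ivan < Yara < Cleo < Esme < Dana < Kai < Isla < Enzo < Ravi < Uma.
So Ivan < Uma; Uma is the higher of the two.

Uma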